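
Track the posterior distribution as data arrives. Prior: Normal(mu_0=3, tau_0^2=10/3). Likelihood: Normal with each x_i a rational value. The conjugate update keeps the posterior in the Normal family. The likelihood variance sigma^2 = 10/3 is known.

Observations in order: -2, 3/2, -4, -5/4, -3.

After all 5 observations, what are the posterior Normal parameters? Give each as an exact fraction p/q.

mu_0=-23/24, tau_0^2=5/9

obs 1: x=-2 → posterior Normal(1/2, 5/3)
obs 2: x=3/2 → posterior Normal(5/6, 10/9)
obs 3: x=-4 → posterior Normal(-3/8, 5/6)
obs 4: x=-5/4 → posterior Normal(-11/20, 2/3)
obs 5: x=-3 → posterior Normal(-23/24, 5/9)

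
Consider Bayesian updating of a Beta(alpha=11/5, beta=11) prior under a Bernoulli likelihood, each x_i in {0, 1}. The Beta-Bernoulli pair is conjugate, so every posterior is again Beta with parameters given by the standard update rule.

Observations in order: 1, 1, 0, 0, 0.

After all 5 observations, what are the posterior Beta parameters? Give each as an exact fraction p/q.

obs 1: x=1 → posterior Beta(16/5, 11)
obs 2: x=1 → posterior Beta(21/5, 11)
obs 3: x=0 → posterior Beta(21/5, 12)
obs 4: x=0 → posterior Beta(21/5, 13)
obs 5: x=0 → posterior Beta(21/5, 14)

alpha=21/5, beta=14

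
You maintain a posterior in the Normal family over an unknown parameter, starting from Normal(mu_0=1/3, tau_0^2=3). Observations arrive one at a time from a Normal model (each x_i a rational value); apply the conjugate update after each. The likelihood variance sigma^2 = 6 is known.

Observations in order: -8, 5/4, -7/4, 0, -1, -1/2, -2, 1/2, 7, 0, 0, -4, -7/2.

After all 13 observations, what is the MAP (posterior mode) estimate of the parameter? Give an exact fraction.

-34/45

obs 1: x=-8 → posterior Normal(-22/9, 2)
obs 2: x=5/4 → posterior Normal(-73/48, 3/2)
obs 3: x=-7/4 → posterior Normal(-47/30, 6/5)
obs 4: x=0 → posterior Normal(-47/36, 1)
obs 5: x=-1 → posterior Normal(-53/42, 6/7)
obs 6: x=-1/2 → posterior Normal(-7/6, 3/4)
obs 7: x=-2 → posterior Normal(-34/27, 2/3)
obs 8: x=1/2 → posterior Normal(-13/12, 3/5)
obs 9: x=7 → posterior Normal(-23/66, 6/11)
obs 10: x=0 → posterior Normal(-23/72, 1/2)
obs 11: x=0 → posterior Normal(-23/78, 6/13)
obs 12: x=-4 → posterior Normal(-47/84, 3/7)
obs 13: x=-7/2 → posterior Normal(-34/45, 2/5)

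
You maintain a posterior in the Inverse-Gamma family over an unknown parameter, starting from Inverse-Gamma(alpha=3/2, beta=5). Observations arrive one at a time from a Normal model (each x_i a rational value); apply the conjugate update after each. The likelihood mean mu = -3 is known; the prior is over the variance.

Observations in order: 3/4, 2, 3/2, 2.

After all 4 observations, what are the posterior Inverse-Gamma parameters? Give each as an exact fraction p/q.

obs 1: x=3/4 → posterior Inverse-Gamma(2, 385/32)
obs 2: x=2 → posterior Inverse-Gamma(5/2, 785/32)
obs 3: x=3/2 → posterior Inverse-Gamma(3, 1109/32)
obs 4: x=2 → posterior Inverse-Gamma(7/2, 1509/32)

alpha=7/2, beta=1509/32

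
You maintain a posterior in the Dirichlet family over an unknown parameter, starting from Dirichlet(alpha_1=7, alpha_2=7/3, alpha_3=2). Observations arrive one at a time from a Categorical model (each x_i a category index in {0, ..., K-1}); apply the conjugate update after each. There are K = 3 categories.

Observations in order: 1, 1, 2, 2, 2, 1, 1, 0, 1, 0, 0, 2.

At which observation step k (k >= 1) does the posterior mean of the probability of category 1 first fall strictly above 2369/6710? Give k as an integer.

obs 1: x=1 → posterior Dirichlet(7, 10/3, 2)
obs 2: x=1 → posterior Dirichlet(7, 13/3, 2)
obs 3: x=2 → posterior Dirichlet(7, 13/3, 3)
obs 4: x=2 → posterior Dirichlet(7, 13/3, 4)
obs 5: x=2 → posterior Dirichlet(7, 13/3, 5)
obs 6: x=1 → posterior Dirichlet(7, 16/3, 5)
obs 7: x=1 → posterior Dirichlet(7, 19/3, 5)
obs 8: x=0 → posterior Dirichlet(8, 19/3, 5)
obs 9: x=1 → posterior Dirichlet(8, 22/3, 5)
obs 10: x=0 → posterior Dirichlet(9, 22/3, 5)
obs 11: x=0 → posterior Dirichlet(10, 22/3, 5)
obs 12: x=2 → posterior Dirichlet(10, 22/3, 6)

k = 9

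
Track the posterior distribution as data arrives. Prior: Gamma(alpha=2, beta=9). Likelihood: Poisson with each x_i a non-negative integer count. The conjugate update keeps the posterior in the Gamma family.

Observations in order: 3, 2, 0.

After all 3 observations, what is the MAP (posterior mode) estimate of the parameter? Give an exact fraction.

1/2

obs 1: x=3 → posterior Gamma(5, 10)
obs 2: x=2 → posterior Gamma(7, 11)
obs 3: x=0 → posterior Gamma(7, 12)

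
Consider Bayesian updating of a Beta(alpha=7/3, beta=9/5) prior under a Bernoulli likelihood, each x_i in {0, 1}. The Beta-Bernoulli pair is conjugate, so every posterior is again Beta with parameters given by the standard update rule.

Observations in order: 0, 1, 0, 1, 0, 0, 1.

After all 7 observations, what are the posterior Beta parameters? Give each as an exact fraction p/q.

obs 1: x=0 → posterior Beta(7/3, 14/5)
obs 2: x=1 → posterior Beta(10/3, 14/5)
obs 3: x=0 → posterior Beta(10/3, 19/5)
obs 4: x=1 → posterior Beta(13/3, 19/5)
obs 5: x=0 → posterior Beta(13/3, 24/5)
obs 6: x=0 → posterior Beta(13/3, 29/5)
obs 7: x=1 → posterior Beta(16/3, 29/5)

alpha=16/3, beta=29/5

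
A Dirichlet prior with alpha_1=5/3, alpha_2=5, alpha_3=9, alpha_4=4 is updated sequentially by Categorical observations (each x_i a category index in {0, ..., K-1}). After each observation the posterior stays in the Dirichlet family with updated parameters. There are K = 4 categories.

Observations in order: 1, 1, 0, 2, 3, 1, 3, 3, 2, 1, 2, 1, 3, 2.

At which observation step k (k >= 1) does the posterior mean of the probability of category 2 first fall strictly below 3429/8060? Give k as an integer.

k = 2

obs 1: x=1 → posterior Dirichlet(5/3, 6, 9, 4)
obs 2: x=1 → posterior Dirichlet(5/3, 7, 9, 4)
obs 3: x=0 → posterior Dirichlet(8/3, 7, 9, 4)
obs 4: x=2 → posterior Dirichlet(8/3, 7, 10, 4)
obs 5: x=3 → posterior Dirichlet(8/3, 7, 10, 5)
obs 6: x=1 → posterior Dirichlet(8/3, 8, 10, 5)
obs 7: x=3 → posterior Dirichlet(8/3, 8, 10, 6)
obs 8: x=3 → posterior Dirichlet(8/3, 8, 10, 7)
obs 9: x=2 → posterior Dirichlet(8/3, 8, 11, 7)
obs 10: x=1 → posterior Dirichlet(8/3, 9, 11, 7)
obs 11: x=2 → posterior Dirichlet(8/3, 9, 12, 7)
obs 12: x=1 → posterior Dirichlet(8/3, 10, 12, 7)
obs 13: x=3 → posterior Dirichlet(8/3, 10, 12, 8)
obs 14: x=2 → posterior Dirichlet(8/3, 10, 13, 8)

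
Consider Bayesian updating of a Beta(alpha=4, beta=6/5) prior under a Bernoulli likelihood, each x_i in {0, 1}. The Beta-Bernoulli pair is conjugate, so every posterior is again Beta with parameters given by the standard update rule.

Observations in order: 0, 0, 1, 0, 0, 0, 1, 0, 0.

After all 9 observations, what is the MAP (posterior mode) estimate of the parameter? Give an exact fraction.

25/61

obs 1: x=0 → posterior Beta(4, 11/5)
obs 2: x=0 → posterior Beta(4, 16/5)
obs 3: x=1 → posterior Beta(5, 16/5)
obs 4: x=0 → posterior Beta(5, 21/5)
obs 5: x=0 → posterior Beta(5, 26/5)
obs 6: x=0 → posterior Beta(5, 31/5)
obs 7: x=1 → posterior Beta(6, 31/5)
obs 8: x=0 → posterior Beta(6, 36/5)
obs 9: x=0 → posterior Beta(6, 41/5)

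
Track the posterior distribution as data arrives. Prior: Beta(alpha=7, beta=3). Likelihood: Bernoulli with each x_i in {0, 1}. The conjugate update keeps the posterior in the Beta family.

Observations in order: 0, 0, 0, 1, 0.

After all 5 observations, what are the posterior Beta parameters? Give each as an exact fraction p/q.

alpha=8, beta=7

obs 1: x=0 → posterior Beta(7, 4)
obs 2: x=0 → posterior Beta(7, 5)
obs 3: x=0 → posterior Beta(7, 6)
obs 4: x=1 → posterior Beta(8, 6)
obs 5: x=0 → posterior Beta(8, 7)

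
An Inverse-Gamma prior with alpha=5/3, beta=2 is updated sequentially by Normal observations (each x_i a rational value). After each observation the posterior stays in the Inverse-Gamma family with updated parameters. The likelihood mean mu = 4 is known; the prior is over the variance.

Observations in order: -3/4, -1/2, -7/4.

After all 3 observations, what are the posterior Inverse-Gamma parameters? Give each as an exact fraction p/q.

alpha=19/6, beta=639/16

obs 1: x=-3/4 → posterior Inverse-Gamma(13/6, 425/32)
obs 2: x=-1/2 → posterior Inverse-Gamma(8/3, 749/32)
obs 3: x=-7/4 → posterior Inverse-Gamma(19/6, 639/16)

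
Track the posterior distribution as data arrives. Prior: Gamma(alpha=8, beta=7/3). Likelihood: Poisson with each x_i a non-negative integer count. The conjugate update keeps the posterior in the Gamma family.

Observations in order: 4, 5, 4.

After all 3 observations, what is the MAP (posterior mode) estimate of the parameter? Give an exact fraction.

15/4

obs 1: x=4 → posterior Gamma(12, 10/3)
obs 2: x=5 → posterior Gamma(17, 13/3)
obs 3: x=4 → posterior Gamma(21, 16/3)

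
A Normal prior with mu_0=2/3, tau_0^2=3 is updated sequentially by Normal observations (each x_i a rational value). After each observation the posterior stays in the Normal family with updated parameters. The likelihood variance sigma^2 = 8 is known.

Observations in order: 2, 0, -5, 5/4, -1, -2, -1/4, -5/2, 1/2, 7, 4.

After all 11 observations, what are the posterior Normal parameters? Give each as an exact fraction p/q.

mu_0=52/123, tau_0^2=24/41

obs 1: x=2 → posterior Normal(34/33, 24/11)
obs 2: x=0 → posterior Normal(17/21, 12/7)
obs 3: x=-5 → posterior Normal(-11/51, 24/17)
obs 4: x=5/4 → posterior Normal(1/240, 6/5)
obs 5: x=-1 → posterior Normal(-35/276, 24/23)
obs 6: x=-2 → posterior Normal(-107/312, 12/13)
obs 7: x=-1/4 → posterior Normal(-1/3, 24/29)
obs 8: x=-5/2 → posterior Normal(-103/192, 3/4)
obs 9: x=1/2 → posterior Normal(-47/105, 24/35)
obs 10: x=7 → posterior Normal(8/57, 12/19)
obs 11: x=4 → posterior Normal(52/123, 24/41)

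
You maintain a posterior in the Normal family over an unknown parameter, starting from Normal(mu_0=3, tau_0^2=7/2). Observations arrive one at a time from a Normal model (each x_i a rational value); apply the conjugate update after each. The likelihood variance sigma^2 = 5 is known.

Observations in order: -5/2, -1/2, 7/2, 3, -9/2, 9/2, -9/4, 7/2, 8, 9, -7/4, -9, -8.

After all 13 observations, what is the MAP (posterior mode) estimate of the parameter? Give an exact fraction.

51/101

obs 1: x=-5/2 → posterior Normal(25/34, 35/17)
obs 2: x=-1/2 → posterior Normal(3/8, 35/24)
obs 3: x=7/2 → posterior Normal(67/62, 35/31)
obs 4: x=3 → posterior Normal(109/76, 35/38)
obs 5: x=-9/2 → posterior Normal(23/45, 7/9)
obs 6: x=9/2 → posterior Normal(109/104, 35/52)
obs 7: x=-9/4 → posterior Normal(155/236, 35/59)
obs 8: x=7/2 → posterior Normal(23/24, 35/66)
obs 9: x=8 → posterior Normal(477/292, 35/73)
obs 10: x=9 → posterior Normal(729/320, 7/16)
obs 11: x=-7/4 → posterior Normal(170/87, 35/87)
obs 12: x=-9 → posterior Normal(107/94, 35/94)
obs 13: x=-8 → posterior Normal(51/101, 35/101)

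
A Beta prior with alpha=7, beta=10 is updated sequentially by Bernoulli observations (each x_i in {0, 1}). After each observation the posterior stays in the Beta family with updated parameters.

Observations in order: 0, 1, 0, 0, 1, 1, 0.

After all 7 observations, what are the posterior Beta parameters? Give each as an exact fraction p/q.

alpha=10, beta=14

obs 1: x=0 → posterior Beta(7, 11)
obs 2: x=1 → posterior Beta(8, 11)
obs 3: x=0 → posterior Beta(8, 12)
obs 4: x=0 → posterior Beta(8, 13)
obs 5: x=1 → posterior Beta(9, 13)
obs 6: x=1 → posterior Beta(10, 13)
obs 7: x=0 → posterior Beta(10, 14)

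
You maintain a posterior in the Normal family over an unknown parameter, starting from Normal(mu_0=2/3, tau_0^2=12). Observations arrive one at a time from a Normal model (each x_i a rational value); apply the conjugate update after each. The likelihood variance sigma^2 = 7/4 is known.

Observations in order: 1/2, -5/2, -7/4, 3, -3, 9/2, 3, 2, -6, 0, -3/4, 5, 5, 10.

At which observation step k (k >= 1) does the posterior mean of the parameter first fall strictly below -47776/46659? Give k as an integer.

obs 1: x=1/2 → posterior Normal(86/165, 84/55)
obs 2: x=-5/2 → posterior Normal(-274/309, 84/103)
obs 3: x=-7/4 → posterior Normal(-526/453, 84/151)
obs 4: x=3 → posterior Normal(-94/597, 84/199)
obs 5: x=-3 → posterior Normal(-526/741, 84/247)
obs 6: x=9/2 → posterior Normal(122/885, 84/295)
obs 7: x=3 → posterior Normal(554/1029, 12/49)
obs 8: x=2 → posterior Normal(842/1173, 84/391)
obs 9: x=-6 → posterior Normal(-22/1317, 84/439)
obs 10: x=0 → posterior Normal(-22/1461, 84/487)
obs 11: x=-3/4 → posterior Normal(-26/321, 84/535)
obs 12: x=5 → posterior Normal(590/1749, 84/583)
obs 13: x=5 → posterior Normal(1310/1893, 84/631)
obs 14: x=10 → posterior Normal(2750/2037, 12/97)

k = 3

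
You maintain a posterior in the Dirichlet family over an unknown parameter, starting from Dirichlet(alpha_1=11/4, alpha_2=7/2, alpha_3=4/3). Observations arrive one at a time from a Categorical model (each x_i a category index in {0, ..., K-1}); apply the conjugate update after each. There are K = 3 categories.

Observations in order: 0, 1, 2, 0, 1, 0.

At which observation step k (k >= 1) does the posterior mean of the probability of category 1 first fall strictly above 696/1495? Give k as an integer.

obs 1: x=0 → posterior Dirichlet(15/4, 7/2, 4/3)
obs 2: x=1 → posterior Dirichlet(15/4, 9/2, 4/3)
obs 3: x=2 → posterior Dirichlet(15/4, 9/2, 7/3)
obs 4: x=0 → posterior Dirichlet(19/4, 9/2, 7/3)
obs 5: x=1 → posterior Dirichlet(19/4, 11/2, 7/3)
obs 6: x=0 → posterior Dirichlet(23/4, 11/2, 7/3)

k = 2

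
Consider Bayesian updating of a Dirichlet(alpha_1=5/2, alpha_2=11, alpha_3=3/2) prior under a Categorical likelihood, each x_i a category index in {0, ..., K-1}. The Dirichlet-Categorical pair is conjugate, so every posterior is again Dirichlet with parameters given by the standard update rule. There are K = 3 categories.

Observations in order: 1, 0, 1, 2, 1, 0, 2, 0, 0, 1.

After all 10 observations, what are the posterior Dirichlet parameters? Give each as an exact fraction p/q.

obs 1: x=1 → posterior Dirichlet(5/2, 12, 3/2)
obs 2: x=0 → posterior Dirichlet(7/2, 12, 3/2)
obs 3: x=1 → posterior Dirichlet(7/2, 13, 3/2)
obs 4: x=2 → posterior Dirichlet(7/2, 13, 5/2)
obs 5: x=1 → posterior Dirichlet(7/2, 14, 5/2)
obs 6: x=0 → posterior Dirichlet(9/2, 14, 5/2)
obs 7: x=2 → posterior Dirichlet(9/2, 14, 7/2)
obs 8: x=0 → posterior Dirichlet(11/2, 14, 7/2)
obs 9: x=0 → posterior Dirichlet(13/2, 14, 7/2)
obs 10: x=1 → posterior Dirichlet(13/2, 15, 7/2)

alpha_1=13/2, alpha_2=15, alpha_3=7/2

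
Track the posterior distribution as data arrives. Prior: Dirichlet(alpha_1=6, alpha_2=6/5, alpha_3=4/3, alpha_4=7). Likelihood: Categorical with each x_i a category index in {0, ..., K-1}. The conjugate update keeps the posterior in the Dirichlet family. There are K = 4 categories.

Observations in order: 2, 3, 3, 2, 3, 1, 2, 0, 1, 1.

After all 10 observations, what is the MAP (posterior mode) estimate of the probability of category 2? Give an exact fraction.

50/323

obs 1: x=2 → posterior Dirichlet(6, 6/5, 7/3, 7)
obs 2: x=3 → posterior Dirichlet(6, 6/5, 7/3, 8)
obs 3: x=3 → posterior Dirichlet(6, 6/5, 7/3, 9)
obs 4: x=2 → posterior Dirichlet(6, 6/5, 10/3, 9)
obs 5: x=3 → posterior Dirichlet(6, 6/5, 10/3, 10)
obs 6: x=1 → posterior Dirichlet(6, 11/5, 10/3, 10)
obs 7: x=2 → posterior Dirichlet(6, 11/5, 13/3, 10)
obs 8: x=0 → posterior Dirichlet(7, 11/5, 13/3, 10)
obs 9: x=1 → posterior Dirichlet(7, 16/5, 13/3, 10)
obs 10: x=1 → posterior Dirichlet(7, 21/5, 13/3, 10)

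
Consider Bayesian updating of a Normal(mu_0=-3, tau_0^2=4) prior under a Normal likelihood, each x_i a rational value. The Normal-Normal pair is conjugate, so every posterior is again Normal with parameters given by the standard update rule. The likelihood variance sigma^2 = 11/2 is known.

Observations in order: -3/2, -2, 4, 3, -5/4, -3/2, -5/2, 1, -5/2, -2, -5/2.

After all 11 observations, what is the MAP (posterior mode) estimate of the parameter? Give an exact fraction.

obs 1: x=-3/2 → posterior Normal(-45/19, 44/19)
obs 2: x=-2 → posterior Normal(-61/27, 44/27)
obs 3: x=4 → posterior Normal(-29/35, 44/35)
obs 4: x=3 → posterior Normal(-5/43, 44/43)
obs 5: x=-5/4 → posterior Normal(-5/17, 44/51)
obs 6: x=-3/2 → posterior Normal(-27/59, 44/59)
obs 7: x=-5/2 → posterior Normal(-47/67, 44/67)
obs 8: x=1 → posterior Normal(-13/25, 44/75)
obs 9: x=-5/2 → posterior Normal(-59/83, 44/83)
obs 10: x=-2 → posterior Normal(-75/91, 44/91)
obs 11: x=-5/2 → posterior Normal(-95/99, 4/9)

-95/99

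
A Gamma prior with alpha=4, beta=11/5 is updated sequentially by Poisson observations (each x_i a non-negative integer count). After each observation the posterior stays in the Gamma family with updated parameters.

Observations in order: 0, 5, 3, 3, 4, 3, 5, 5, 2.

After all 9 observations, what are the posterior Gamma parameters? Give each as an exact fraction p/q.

obs 1: x=0 → posterior Gamma(4, 16/5)
obs 2: x=5 → posterior Gamma(9, 21/5)
obs 3: x=3 → posterior Gamma(12, 26/5)
obs 4: x=3 → posterior Gamma(15, 31/5)
obs 5: x=4 → posterior Gamma(19, 36/5)
obs 6: x=3 → posterior Gamma(22, 41/5)
obs 7: x=5 → posterior Gamma(27, 46/5)
obs 8: x=5 → posterior Gamma(32, 51/5)
obs 9: x=2 → posterior Gamma(34, 56/5)

alpha=34, beta=56/5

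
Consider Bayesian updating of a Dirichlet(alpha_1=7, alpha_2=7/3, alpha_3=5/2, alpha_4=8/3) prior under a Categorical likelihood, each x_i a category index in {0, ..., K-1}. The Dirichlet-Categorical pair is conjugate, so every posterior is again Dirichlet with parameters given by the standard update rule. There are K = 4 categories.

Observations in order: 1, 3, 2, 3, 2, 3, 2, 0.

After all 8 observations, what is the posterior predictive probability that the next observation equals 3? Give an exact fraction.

34/135

obs 1: x=1 → posterior Dirichlet(7, 10/3, 5/2, 8/3)
obs 2: x=3 → posterior Dirichlet(7, 10/3, 5/2, 11/3)
obs 3: x=2 → posterior Dirichlet(7, 10/3, 7/2, 11/3)
obs 4: x=3 → posterior Dirichlet(7, 10/3, 7/2, 14/3)
obs 5: x=2 → posterior Dirichlet(7, 10/3, 9/2, 14/3)
obs 6: x=3 → posterior Dirichlet(7, 10/3, 9/2, 17/3)
obs 7: x=2 → posterior Dirichlet(7, 10/3, 11/2, 17/3)
obs 8: x=0 → posterior Dirichlet(8, 10/3, 11/2, 17/3)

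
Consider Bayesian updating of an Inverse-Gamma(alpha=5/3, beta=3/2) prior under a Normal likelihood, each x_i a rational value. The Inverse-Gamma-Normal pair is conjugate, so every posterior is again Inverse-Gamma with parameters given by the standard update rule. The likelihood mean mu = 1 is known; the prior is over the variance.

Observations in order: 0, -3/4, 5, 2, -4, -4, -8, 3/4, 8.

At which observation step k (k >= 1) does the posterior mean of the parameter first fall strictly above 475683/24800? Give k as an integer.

k = 9

obs 1: x=0 → posterior Inverse-Gamma(13/6, 2)
obs 2: x=-3/4 → posterior Inverse-Gamma(8/3, 113/32)
obs 3: x=5 → posterior Inverse-Gamma(19/6, 369/32)
obs 4: x=2 → posterior Inverse-Gamma(11/3, 385/32)
obs 5: x=-4 → posterior Inverse-Gamma(25/6, 785/32)
obs 6: x=-4 → posterior Inverse-Gamma(14/3, 1185/32)
obs 7: x=-8 → posterior Inverse-Gamma(31/6, 2481/32)
obs 8: x=3/4 → posterior Inverse-Gamma(17/3, 1241/16)
obs 9: x=8 → posterior Inverse-Gamma(37/6, 1633/16)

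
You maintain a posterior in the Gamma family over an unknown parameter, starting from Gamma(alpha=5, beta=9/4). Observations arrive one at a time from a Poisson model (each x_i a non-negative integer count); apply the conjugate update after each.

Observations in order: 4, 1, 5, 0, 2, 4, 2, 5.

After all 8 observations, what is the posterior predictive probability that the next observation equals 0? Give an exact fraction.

1438626275603521989270100382252682485138269921/19496218600398322091009897030889987945556640625

obs 1: x=4 → posterior Gamma(9, 13/4)
obs 2: x=1 → posterior Gamma(10, 17/4)
obs 3: x=5 → posterior Gamma(15, 21/4)
obs 4: x=0 → posterior Gamma(15, 25/4)
obs 5: x=2 → posterior Gamma(17, 29/4)
obs 6: x=4 → posterior Gamma(21, 33/4)
obs 7: x=2 → posterior Gamma(23, 37/4)
obs 8: x=5 → posterior Gamma(28, 41/4)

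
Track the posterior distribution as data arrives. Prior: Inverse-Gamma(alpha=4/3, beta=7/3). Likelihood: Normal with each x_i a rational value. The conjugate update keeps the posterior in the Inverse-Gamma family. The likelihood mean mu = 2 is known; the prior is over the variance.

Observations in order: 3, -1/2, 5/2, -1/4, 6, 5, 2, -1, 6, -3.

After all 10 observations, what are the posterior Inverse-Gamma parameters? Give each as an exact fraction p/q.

obs 1: x=3 → posterior Inverse-Gamma(11/6, 17/6)
obs 2: x=-1/2 → posterior Inverse-Gamma(7/3, 143/24)
obs 3: x=5/2 → posterior Inverse-Gamma(17/6, 73/12)
obs 4: x=-1/4 → posterior Inverse-Gamma(10/3, 827/96)
obs 5: x=6 → posterior Inverse-Gamma(23/6, 1595/96)
obs 6: x=5 → posterior Inverse-Gamma(13/3, 2027/96)
obs 7: x=2 → posterior Inverse-Gamma(29/6, 2027/96)
obs 8: x=-1 → posterior Inverse-Gamma(16/3, 2459/96)
obs 9: x=6 → posterior Inverse-Gamma(35/6, 3227/96)
obs 10: x=-3 → posterior Inverse-Gamma(19/3, 4427/96)

alpha=19/3, beta=4427/96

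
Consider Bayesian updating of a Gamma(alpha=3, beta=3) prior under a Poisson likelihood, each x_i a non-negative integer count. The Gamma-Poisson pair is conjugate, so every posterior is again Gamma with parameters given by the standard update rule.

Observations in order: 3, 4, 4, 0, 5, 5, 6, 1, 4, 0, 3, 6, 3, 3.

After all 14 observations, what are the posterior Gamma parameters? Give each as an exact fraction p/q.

obs 1: x=3 → posterior Gamma(6, 4)
obs 2: x=4 → posterior Gamma(10, 5)
obs 3: x=4 → posterior Gamma(14, 6)
obs 4: x=0 → posterior Gamma(14, 7)
obs 5: x=5 → posterior Gamma(19, 8)
obs 6: x=5 → posterior Gamma(24, 9)
obs 7: x=6 → posterior Gamma(30, 10)
obs 8: x=1 → posterior Gamma(31, 11)
obs 9: x=4 → posterior Gamma(35, 12)
obs 10: x=0 → posterior Gamma(35, 13)
obs 11: x=3 → posterior Gamma(38, 14)
obs 12: x=6 → posterior Gamma(44, 15)
obs 13: x=3 → posterior Gamma(47, 16)
obs 14: x=3 → posterior Gamma(50, 17)

alpha=50, beta=17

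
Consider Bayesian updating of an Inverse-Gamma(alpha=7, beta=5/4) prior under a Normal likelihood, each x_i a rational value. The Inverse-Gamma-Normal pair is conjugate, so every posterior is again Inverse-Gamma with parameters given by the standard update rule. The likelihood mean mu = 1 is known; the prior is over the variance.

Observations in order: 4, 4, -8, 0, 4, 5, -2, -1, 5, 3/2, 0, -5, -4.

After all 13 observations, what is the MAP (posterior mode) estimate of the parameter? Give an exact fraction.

875/116

obs 1: x=4 → posterior Inverse-Gamma(15/2, 23/4)
obs 2: x=4 → posterior Inverse-Gamma(8, 41/4)
obs 3: x=-8 → posterior Inverse-Gamma(17/2, 203/4)
obs 4: x=0 → posterior Inverse-Gamma(9, 205/4)
obs 5: x=4 → posterior Inverse-Gamma(19/2, 223/4)
obs 6: x=5 → posterior Inverse-Gamma(10, 255/4)
obs 7: x=-2 → posterior Inverse-Gamma(21/2, 273/4)
obs 8: x=-1 → posterior Inverse-Gamma(11, 281/4)
obs 9: x=5 → posterior Inverse-Gamma(23/2, 313/4)
obs 10: x=3/2 → posterior Inverse-Gamma(12, 627/8)
obs 11: x=0 → posterior Inverse-Gamma(25/2, 631/8)
obs 12: x=-5 → posterior Inverse-Gamma(13, 775/8)
obs 13: x=-4 → posterior Inverse-Gamma(27/2, 875/8)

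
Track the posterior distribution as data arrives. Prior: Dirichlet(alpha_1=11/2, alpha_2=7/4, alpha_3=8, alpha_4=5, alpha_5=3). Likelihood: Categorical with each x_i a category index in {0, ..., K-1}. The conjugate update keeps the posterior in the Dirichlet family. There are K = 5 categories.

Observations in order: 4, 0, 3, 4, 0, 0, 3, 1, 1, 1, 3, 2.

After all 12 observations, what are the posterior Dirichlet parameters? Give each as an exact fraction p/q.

obs 1: x=4 → posterior Dirichlet(11/2, 7/4, 8, 5, 4)
obs 2: x=0 → posterior Dirichlet(13/2, 7/4, 8, 5, 4)
obs 3: x=3 → posterior Dirichlet(13/2, 7/4, 8, 6, 4)
obs 4: x=4 → posterior Dirichlet(13/2, 7/4, 8, 6, 5)
obs 5: x=0 → posterior Dirichlet(15/2, 7/4, 8, 6, 5)
obs 6: x=0 → posterior Dirichlet(17/2, 7/4, 8, 6, 5)
obs 7: x=3 → posterior Dirichlet(17/2, 7/4, 8, 7, 5)
obs 8: x=1 → posterior Dirichlet(17/2, 11/4, 8, 7, 5)
obs 9: x=1 → posterior Dirichlet(17/2, 15/4, 8, 7, 5)
obs 10: x=1 → posterior Dirichlet(17/2, 19/4, 8, 7, 5)
obs 11: x=3 → posterior Dirichlet(17/2, 19/4, 8, 8, 5)
obs 12: x=2 → posterior Dirichlet(17/2, 19/4, 9, 8, 5)

alpha_1=17/2, alpha_2=19/4, alpha_3=9, alpha_4=8, alpha_5=5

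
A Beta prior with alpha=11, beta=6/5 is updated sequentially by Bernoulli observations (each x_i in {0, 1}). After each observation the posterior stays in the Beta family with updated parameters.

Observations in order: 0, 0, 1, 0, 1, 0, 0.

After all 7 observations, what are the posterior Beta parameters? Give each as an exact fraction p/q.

obs 1: x=0 → posterior Beta(11, 11/5)
obs 2: x=0 → posterior Beta(11, 16/5)
obs 3: x=1 → posterior Beta(12, 16/5)
obs 4: x=0 → posterior Beta(12, 21/5)
obs 5: x=1 → posterior Beta(13, 21/5)
obs 6: x=0 → posterior Beta(13, 26/5)
obs 7: x=0 → posterior Beta(13, 31/5)

alpha=13, beta=31/5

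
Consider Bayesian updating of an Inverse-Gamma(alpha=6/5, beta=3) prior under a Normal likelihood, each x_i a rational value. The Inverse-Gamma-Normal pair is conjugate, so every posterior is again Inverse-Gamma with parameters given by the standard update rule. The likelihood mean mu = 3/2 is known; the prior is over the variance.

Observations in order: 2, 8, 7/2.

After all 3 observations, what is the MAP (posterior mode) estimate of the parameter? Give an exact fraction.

525/74

obs 1: x=2 → posterior Inverse-Gamma(17/10, 25/8)
obs 2: x=8 → posterior Inverse-Gamma(11/5, 97/4)
obs 3: x=7/2 → posterior Inverse-Gamma(27/10, 105/4)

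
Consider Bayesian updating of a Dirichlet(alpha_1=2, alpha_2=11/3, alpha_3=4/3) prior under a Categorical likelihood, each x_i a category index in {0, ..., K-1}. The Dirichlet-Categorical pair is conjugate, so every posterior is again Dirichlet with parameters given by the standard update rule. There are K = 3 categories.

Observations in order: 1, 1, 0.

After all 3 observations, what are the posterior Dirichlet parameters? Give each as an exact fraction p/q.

obs 1: x=1 → posterior Dirichlet(2, 14/3, 4/3)
obs 2: x=1 → posterior Dirichlet(2, 17/3, 4/3)
obs 3: x=0 → posterior Dirichlet(3, 17/3, 4/3)

alpha_1=3, alpha_2=17/3, alpha_3=4/3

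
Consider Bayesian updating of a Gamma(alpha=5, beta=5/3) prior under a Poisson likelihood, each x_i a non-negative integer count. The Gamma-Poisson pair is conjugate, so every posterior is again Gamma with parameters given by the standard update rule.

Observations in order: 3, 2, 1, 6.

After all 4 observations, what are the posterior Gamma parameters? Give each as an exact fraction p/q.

obs 1: x=3 → posterior Gamma(8, 8/3)
obs 2: x=2 → posterior Gamma(10, 11/3)
obs 3: x=1 → posterior Gamma(11, 14/3)
obs 4: x=6 → posterior Gamma(17, 17/3)

alpha=17, beta=17/3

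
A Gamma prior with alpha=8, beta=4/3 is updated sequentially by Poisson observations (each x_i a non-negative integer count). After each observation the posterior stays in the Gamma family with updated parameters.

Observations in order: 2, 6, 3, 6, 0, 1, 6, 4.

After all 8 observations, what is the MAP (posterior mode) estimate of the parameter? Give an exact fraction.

obs 1: x=2 → posterior Gamma(10, 7/3)
obs 2: x=6 → posterior Gamma(16, 10/3)
obs 3: x=3 → posterior Gamma(19, 13/3)
obs 4: x=6 → posterior Gamma(25, 16/3)
obs 5: x=0 → posterior Gamma(25, 19/3)
obs 6: x=1 → posterior Gamma(26, 22/3)
obs 7: x=6 → posterior Gamma(32, 25/3)
obs 8: x=4 → posterior Gamma(36, 28/3)

15/4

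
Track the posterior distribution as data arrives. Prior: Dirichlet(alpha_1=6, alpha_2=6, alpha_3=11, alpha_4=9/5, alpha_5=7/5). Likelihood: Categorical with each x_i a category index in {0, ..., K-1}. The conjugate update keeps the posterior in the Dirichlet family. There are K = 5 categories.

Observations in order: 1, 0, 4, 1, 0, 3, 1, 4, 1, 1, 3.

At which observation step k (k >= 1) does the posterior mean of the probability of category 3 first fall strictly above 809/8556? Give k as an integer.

k = 11

obs 1: x=1 → posterior Dirichlet(6, 7, 11, 9/5, 7/5)
obs 2: x=0 → posterior Dirichlet(7, 7, 11, 9/5, 7/5)
obs 3: x=4 → posterior Dirichlet(7, 7, 11, 9/5, 12/5)
obs 4: x=1 → posterior Dirichlet(7, 8, 11, 9/5, 12/5)
obs 5: x=0 → posterior Dirichlet(8, 8, 11, 9/5, 12/5)
obs 6: x=3 → posterior Dirichlet(8, 8, 11, 14/5, 12/5)
obs 7: x=1 → posterior Dirichlet(8, 9, 11, 14/5, 12/5)
obs 8: x=4 → posterior Dirichlet(8, 9, 11, 14/5, 17/5)
obs 9: x=1 → posterior Dirichlet(8, 10, 11, 14/5, 17/5)
obs 10: x=1 → posterior Dirichlet(8, 11, 11, 14/5, 17/5)
obs 11: x=3 → posterior Dirichlet(8, 11, 11, 19/5, 17/5)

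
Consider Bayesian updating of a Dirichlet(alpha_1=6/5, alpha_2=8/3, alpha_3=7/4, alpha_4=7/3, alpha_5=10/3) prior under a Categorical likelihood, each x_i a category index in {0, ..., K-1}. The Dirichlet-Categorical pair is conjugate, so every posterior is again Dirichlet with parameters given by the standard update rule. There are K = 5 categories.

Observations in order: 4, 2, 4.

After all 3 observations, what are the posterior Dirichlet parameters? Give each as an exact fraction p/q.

alpha_1=6/5, alpha_2=8/3, alpha_3=11/4, alpha_4=7/3, alpha_5=16/3

obs 1: x=4 → posterior Dirichlet(6/5, 8/3, 7/4, 7/3, 13/3)
obs 2: x=2 → posterior Dirichlet(6/5, 8/3, 11/4, 7/3, 13/3)
obs 3: x=4 → posterior Dirichlet(6/5, 8/3, 11/4, 7/3, 16/3)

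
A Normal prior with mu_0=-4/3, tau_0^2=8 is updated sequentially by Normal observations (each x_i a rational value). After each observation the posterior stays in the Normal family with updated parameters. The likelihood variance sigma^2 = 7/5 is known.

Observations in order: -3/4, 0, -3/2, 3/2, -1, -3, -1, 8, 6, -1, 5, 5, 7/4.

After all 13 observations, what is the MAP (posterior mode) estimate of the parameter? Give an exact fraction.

2252/1581

obs 1: x=-3/4 → posterior Normal(-118/141, 56/47)
obs 2: x=0 → posterior Normal(-118/261, 56/87)
obs 3: x=-3/2 → posterior Normal(-298/381, 56/127)
obs 4: x=3/2 → posterior Normal(-118/501, 56/167)
obs 5: x=-1 → posterior Normal(-238/621, 56/207)
obs 6: x=-3 → posterior Normal(-46/57, 56/247)
obs 7: x=-1 → posterior Normal(-718/861, 8/41)
obs 8: x=8 → posterior Normal(242/981, 56/327)
obs 9: x=6 → posterior Normal(962/1101, 56/367)
obs 10: x=-1 → posterior Normal(842/1221, 56/407)
obs 11: x=5 → posterior Normal(1442/1341, 56/447)
obs 12: x=5 → posterior Normal(2042/1461, 56/487)
obs 13: x=7/4 → posterior Normal(2252/1581, 56/527)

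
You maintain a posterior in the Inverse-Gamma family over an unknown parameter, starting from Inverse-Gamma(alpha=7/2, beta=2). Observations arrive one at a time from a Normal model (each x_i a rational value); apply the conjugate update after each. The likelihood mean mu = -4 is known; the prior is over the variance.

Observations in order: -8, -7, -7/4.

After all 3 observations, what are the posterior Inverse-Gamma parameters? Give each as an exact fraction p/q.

alpha=5, beta=545/32

obs 1: x=-8 → posterior Inverse-Gamma(4, 10)
obs 2: x=-7 → posterior Inverse-Gamma(9/2, 29/2)
obs 3: x=-7/4 → posterior Inverse-Gamma(5, 545/32)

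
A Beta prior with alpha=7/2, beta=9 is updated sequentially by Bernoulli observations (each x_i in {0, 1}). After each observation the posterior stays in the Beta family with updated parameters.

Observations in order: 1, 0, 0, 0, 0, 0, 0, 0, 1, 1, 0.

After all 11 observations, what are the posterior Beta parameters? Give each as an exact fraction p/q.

obs 1: x=1 → posterior Beta(9/2, 9)
obs 2: x=0 → posterior Beta(9/2, 10)
obs 3: x=0 → posterior Beta(9/2, 11)
obs 4: x=0 → posterior Beta(9/2, 12)
obs 5: x=0 → posterior Beta(9/2, 13)
obs 6: x=0 → posterior Beta(9/2, 14)
obs 7: x=0 → posterior Beta(9/2, 15)
obs 8: x=0 → posterior Beta(9/2, 16)
obs 9: x=1 → posterior Beta(11/2, 16)
obs 10: x=1 → posterior Beta(13/2, 16)
obs 11: x=0 → posterior Beta(13/2, 17)

alpha=13/2, beta=17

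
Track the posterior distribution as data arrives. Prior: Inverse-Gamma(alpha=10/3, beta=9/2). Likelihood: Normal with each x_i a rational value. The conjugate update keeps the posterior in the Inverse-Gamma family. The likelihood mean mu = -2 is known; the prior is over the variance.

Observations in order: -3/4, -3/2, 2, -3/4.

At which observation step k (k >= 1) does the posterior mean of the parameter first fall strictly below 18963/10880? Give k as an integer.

k = 2

obs 1: x=-3/4 → posterior Inverse-Gamma(23/6, 169/32)
obs 2: x=-3/2 → posterior Inverse-Gamma(13/3, 173/32)
obs 3: x=2 → posterior Inverse-Gamma(29/6, 429/32)
obs 4: x=-3/4 → posterior Inverse-Gamma(16/3, 227/16)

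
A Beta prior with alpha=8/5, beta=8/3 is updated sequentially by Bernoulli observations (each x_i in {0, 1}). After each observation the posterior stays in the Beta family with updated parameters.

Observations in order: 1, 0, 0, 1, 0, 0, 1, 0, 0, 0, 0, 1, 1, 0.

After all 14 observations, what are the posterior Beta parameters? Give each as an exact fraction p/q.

alpha=33/5, beta=35/3

obs 1: x=1 → posterior Beta(13/5, 8/3)
obs 2: x=0 → posterior Beta(13/5, 11/3)
obs 3: x=0 → posterior Beta(13/5, 14/3)
obs 4: x=1 → posterior Beta(18/5, 14/3)
obs 5: x=0 → posterior Beta(18/5, 17/3)
obs 6: x=0 → posterior Beta(18/5, 20/3)
obs 7: x=1 → posterior Beta(23/5, 20/3)
obs 8: x=0 → posterior Beta(23/5, 23/3)
obs 9: x=0 → posterior Beta(23/5, 26/3)
obs 10: x=0 → posterior Beta(23/5, 29/3)
obs 11: x=0 → posterior Beta(23/5, 32/3)
obs 12: x=1 → posterior Beta(28/5, 32/3)
obs 13: x=1 → posterior Beta(33/5, 32/3)
obs 14: x=0 → posterior Beta(33/5, 35/3)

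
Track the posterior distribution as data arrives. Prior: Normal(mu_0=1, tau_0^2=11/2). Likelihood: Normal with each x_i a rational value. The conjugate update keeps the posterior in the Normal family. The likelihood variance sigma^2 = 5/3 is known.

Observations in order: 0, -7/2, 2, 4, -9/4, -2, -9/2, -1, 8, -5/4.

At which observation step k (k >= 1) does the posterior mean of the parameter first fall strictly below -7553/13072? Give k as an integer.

k = 2

obs 1: x=0 → posterior Normal(10/43, 55/43)
obs 2: x=-7/2 → posterior Normal(-211/152, 55/76)
obs 3: x=2 → posterior Normal(-79/218, 55/109)
obs 4: x=4 → posterior Normal(185/284, 55/142)
obs 5: x=-9/4 → posterior Normal(73/700, 11/35)
obs 6: x=-2 → posterior Normal(-191/832, 55/208)
obs 7: x=-9/2 → posterior Normal(-785/964, 55/241)
obs 8: x=-1 → posterior Normal(-917/1096, 55/274)
obs 9: x=8 → posterior Normal(139/1228, 55/307)
obs 10: x=-5/4 → posterior Normal(-13/680, 11/68)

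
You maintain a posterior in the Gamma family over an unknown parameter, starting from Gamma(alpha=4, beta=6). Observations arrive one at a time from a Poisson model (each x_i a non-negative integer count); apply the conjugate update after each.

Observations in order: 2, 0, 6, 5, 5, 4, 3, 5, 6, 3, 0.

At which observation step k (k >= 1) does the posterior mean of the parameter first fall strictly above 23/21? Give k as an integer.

obs 1: x=2 → posterior Gamma(6, 7)
obs 2: x=0 → posterior Gamma(6, 8)
obs 3: x=6 → posterior Gamma(12, 9)
obs 4: x=5 → posterior Gamma(17, 10)
obs 5: x=5 → posterior Gamma(22, 11)
obs 6: x=4 → posterior Gamma(26, 12)
obs 7: x=3 → posterior Gamma(29, 13)
obs 8: x=5 → posterior Gamma(34, 14)
obs 9: x=6 → posterior Gamma(40, 15)
obs 10: x=3 → posterior Gamma(43, 16)
obs 11: x=0 → posterior Gamma(43, 17)

k = 3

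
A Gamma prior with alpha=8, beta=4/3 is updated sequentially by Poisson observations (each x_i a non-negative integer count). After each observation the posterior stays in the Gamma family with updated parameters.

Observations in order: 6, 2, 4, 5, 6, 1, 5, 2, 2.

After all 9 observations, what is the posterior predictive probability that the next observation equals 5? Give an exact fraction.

obs 1: x=6 → posterior Gamma(14, 7/3)
obs 2: x=2 → posterior Gamma(16, 10/3)
obs 3: x=4 → posterior Gamma(20, 13/3)
obs 4: x=5 → posterior Gamma(25, 16/3)
obs 5: x=6 → posterior Gamma(31, 19/3)
obs 6: x=1 → posterior Gamma(32, 22/3)
obs 7: x=5 → posterior Gamma(37, 25/3)
obs 8: x=2 → posterior Gamma(39, 28/3)
obs 9: x=2 → posterior Gamma(41, 31/3)

4153567453110164623731932412425031079543466996742274620559966481980947/28056286254482683829045126019903137553319729554530417551182389907030016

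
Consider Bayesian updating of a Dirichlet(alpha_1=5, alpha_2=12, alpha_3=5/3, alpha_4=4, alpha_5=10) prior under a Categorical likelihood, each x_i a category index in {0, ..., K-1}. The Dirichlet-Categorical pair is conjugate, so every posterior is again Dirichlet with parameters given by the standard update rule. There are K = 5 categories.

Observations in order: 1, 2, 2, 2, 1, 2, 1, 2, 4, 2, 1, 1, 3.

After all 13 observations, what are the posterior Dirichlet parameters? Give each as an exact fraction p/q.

alpha_1=5, alpha_2=17, alpha_3=23/3, alpha_4=5, alpha_5=11

obs 1: x=1 → posterior Dirichlet(5, 13, 5/3, 4, 10)
obs 2: x=2 → posterior Dirichlet(5, 13, 8/3, 4, 10)
obs 3: x=2 → posterior Dirichlet(5, 13, 11/3, 4, 10)
obs 4: x=2 → posterior Dirichlet(5, 13, 14/3, 4, 10)
obs 5: x=1 → posterior Dirichlet(5, 14, 14/3, 4, 10)
obs 6: x=2 → posterior Dirichlet(5, 14, 17/3, 4, 10)
obs 7: x=1 → posterior Dirichlet(5, 15, 17/3, 4, 10)
obs 8: x=2 → posterior Dirichlet(5, 15, 20/3, 4, 10)
obs 9: x=4 → posterior Dirichlet(5, 15, 20/3, 4, 11)
obs 10: x=2 → posterior Dirichlet(5, 15, 23/3, 4, 11)
obs 11: x=1 → posterior Dirichlet(5, 16, 23/3, 4, 11)
obs 12: x=1 → posterior Dirichlet(5, 17, 23/3, 4, 11)
obs 13: x=3 → posterior Dirichlet(5, 17, 23/3, 5, 11)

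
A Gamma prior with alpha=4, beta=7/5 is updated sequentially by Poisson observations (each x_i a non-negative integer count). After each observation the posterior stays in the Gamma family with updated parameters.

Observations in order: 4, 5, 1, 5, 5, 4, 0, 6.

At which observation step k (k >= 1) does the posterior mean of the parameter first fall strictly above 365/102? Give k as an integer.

obs 1: x=4 → posterior Gamma(8, 12/5)
obs 2: x=5 → posterior Gamma(13, 17/5)
obs 3: x=1 → posterior Gamma(14, 22/5)
obs 4: x=5 → posterior Gamma(19, 27/5)
obs 5: x=5 → posterior Gamma(24, 32/5)
obs 6: x=4 → posterior Gamma(28, 37/5)
obs 7: x=0 → posterior Gamma(28, 42/5)
obs 8: x=6 → posterior Gamma(34, 47/5)

k = 2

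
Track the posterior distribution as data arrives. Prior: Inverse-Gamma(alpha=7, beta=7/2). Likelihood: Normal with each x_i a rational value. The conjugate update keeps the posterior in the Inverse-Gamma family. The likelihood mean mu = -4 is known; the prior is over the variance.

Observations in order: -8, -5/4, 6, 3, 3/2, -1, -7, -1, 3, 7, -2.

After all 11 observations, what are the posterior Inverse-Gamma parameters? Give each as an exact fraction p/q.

alpha=25/2, beta=6573/32

obs 1: x=-8 → posterior Inverse-Gamma(15/2, 23/2)
obs 2: x=-5/4 → posterior Inverse-Gamma(8, 489/32)
obs 3: x=6 → posterior Inverse-Gamma(17/2, 2089/32)
obs 4: x=3 → posterior Inverse-Gamma(9, 2873/32)
obs 5: x=3/2 → posterior Inverse-Gamma(19/2, 3357/32)
obs 6: x=-1 → posterior Inverse-Gamma(10, 3501/32)
obs 7: x=-7 → posterior Inverse-Gamma(21/2, 3645/32)
obs 8: x=-1 → posterior Inverse-Gamma(11, 3789/32)
obs 9: x=3 → posterior Inverse-Gamma(23/2, 4573/32)
obs 10: x=7 → posterior Inverse-Gamma(12, 6509/32)
obs 11: x=-2 → posterior Inverse-Gamma(25/2, 6573/32)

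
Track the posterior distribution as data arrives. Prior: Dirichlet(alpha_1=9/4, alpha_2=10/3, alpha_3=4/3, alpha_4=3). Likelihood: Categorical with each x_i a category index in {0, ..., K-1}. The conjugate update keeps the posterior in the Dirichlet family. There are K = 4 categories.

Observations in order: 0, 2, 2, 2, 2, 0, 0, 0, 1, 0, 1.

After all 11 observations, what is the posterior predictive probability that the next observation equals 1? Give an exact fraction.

64/251

obs 1: x=0 → posterior Dirichlet(13/4, 10/3, 4/3, 3)
obs 2: x=2 → posterior Dirichlet(13/4, 10/3, 7/3, 3)
obs 3: x=2 → posterior Dirichlet(13/4, 10/3, 10/3, 3)
obs 4: x=2 → posterior Dirichlet(13/4, 10/3, 13/3, 3)
obs 5: x=2 → posterior Dirichlet(13/4, 10/3, 16/3, 3)
obs 6: x=0 → posterior Dirichlet(17/4, 10/3, 16/3, 3)
obs 7: x=0 → posterior Dirichlet(21/4, 10/3, 16/3, 3)
obs 8: x=0 → posterior Dirichlet(25/4, 10/3, 16/3, 3)
obs 9: x=1 → posterior Dirichlet(25/4, 13/3, 16/3, 3)
obs 10: x=0 → posterior Dirichlet(29/4, 13/3, 16/3, 3)
obs 11: x=1 → posterior Dirichlet(29/4, 16/3, 16/3, 3)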